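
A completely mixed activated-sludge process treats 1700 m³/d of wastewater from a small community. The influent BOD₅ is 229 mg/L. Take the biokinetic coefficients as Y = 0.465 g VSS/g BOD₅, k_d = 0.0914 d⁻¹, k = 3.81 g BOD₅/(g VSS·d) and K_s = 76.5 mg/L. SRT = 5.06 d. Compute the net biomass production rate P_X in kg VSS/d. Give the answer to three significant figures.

For a completely mixed reactor with recycle the Lawrence–McCarty relation gives S = K_s·(1 + k_d·θ_c) / [θ_c·(Y·k − k_d) − 1] = 76.5 × (1 + 0.0914 × 5.06) / [5.06 × (0.465 × 3.81 − 0.0914) − 1] = 111.9 / 7.502 = 14.91 mg/L.
The observed yield is Y_obs = Y/(1 + k_d·θ_c) = 0.465 / (1 + 0.0914 × 5.06) = 0.465 / 1.462 = 0.3180 g VSS per g BOD₅ removed.
Mass of BOD₅ removed per day: Q(S₀ − S) = 1700 × 214.1 g/m³ = 364.0 kg/d.
Biomass produced: P_X = Y_obs·Q·ΔS = 0.3180 × 364.0 ≈ 115.7 kg VSS/d.

P_X ≈ 116 kg VSS/d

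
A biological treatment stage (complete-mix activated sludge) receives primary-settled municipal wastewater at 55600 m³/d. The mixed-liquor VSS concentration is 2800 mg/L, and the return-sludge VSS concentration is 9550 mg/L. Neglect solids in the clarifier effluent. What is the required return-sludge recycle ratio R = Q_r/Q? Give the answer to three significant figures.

Mass balance around the secondary clarifier (neglecting effluent solids): R = X / (X_r − X) = 2800 / (9550 − 2800) = 0.4148.

R ≈ 0.415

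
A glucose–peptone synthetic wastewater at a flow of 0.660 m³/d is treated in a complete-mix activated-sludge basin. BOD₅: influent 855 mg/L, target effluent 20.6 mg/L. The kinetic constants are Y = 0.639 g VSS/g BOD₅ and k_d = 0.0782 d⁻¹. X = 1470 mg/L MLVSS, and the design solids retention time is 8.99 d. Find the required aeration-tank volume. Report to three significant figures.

V ≈ 1.26 m³

Steady-state biomass mass balance: V·X·(1 + k_d·θ_c) = Y·Q·(S₀ − S)·θ_c, so V = 0.639 × 0.660 × (855 − 20.6) × 8.99 / [1470 × (1 + 0.0782 × 8.99)] = 3.16×10^3 / 2503 = 1.264 m³.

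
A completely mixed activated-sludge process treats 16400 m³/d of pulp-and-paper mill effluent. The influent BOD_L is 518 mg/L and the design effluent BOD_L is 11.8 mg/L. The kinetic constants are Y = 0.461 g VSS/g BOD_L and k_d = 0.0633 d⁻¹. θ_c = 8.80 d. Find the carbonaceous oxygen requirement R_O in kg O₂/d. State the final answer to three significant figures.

Observed yield with endogenous decay: Y_obs = Y / (1 + k_d·θ_c) = 0.461 / (1 + 0.0633 × 8.80) = 0.461 / 1.557 = 0.2961 g VSS/g BOD_L.
Mass of BOD_L removed per day: Q(S₀ − S) = 16400 × 506.2 g/m³ = 8302 kg/d.
Biomass synthesised: P_X = Y_obs × 8302 = 2458 kg VSS/d.
R_O = Q·ΔS − 1.42 P_X = 8302 − 3490 = 4811 kg O₂/d.

R_O ≈ 4810 kg O₂/d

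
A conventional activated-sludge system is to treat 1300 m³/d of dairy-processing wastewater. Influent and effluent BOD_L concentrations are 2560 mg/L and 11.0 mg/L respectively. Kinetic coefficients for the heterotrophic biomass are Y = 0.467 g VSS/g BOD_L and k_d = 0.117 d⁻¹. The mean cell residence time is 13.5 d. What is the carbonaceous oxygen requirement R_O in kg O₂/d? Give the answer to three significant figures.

Correct the yield for decay: Y_obs = Y/(1 + k_d θ_c) = 0.467 / (1 + 0.117 × 13.5) = 0.467 / 2.580 = 0.1810.
Substrate removed = Q·(S₀ − S) = 1300 m³/d × (2560 − 11.0) g/m³ = 3.31×10^6 g/d = 3314 kg/d.
P_X = Y_obs·Q·(S₀ − S) = 0.1810 × 3314 = 599.9 kg VSS/d.
Carbonaceous O₂ demand = substrate oxidised − cell-mass equivalent = 3314 − 1.42 × 599.9 = 2462 kg O₂/d.

R_O ≈ 2460 kg O₂/d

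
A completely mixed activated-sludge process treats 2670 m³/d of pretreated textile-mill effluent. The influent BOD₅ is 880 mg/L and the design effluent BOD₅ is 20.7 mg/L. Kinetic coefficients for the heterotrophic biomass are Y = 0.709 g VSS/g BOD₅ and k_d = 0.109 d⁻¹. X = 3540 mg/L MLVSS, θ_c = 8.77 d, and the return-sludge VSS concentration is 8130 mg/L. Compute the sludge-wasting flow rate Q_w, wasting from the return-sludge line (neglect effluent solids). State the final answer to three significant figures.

Q_w ≈ 102 m³/d

From the SRT design equation V = Y Q (S₀−S) θ_c / [X (1 + k_d θ_c)] = 0.709 × 2670 × (880 − 20.7) × 8.77 / [3540 × (1 + 0.109 × 8.77)] = 1.43×10^7 / 6924 = 2060 m³.
Q_w = (V·X)/(θ_c X_r) = 2060 × 3540 / (8.77 × 8130) = 102.3 m³/d.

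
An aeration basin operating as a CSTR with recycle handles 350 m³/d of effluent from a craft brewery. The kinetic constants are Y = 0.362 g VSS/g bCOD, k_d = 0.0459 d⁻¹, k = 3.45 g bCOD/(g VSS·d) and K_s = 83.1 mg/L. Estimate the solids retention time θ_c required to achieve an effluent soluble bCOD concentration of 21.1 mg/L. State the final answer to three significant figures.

At the target effluent, Y k S/(K_s+S) = 0.362×3.45×21.1/104.2 = 0.2529 d⁻¹.
θ_c = 1/(μ − k_d) = 1/(0.2529 − 0.0459) = 1/0.2070 = 4.831 d.

θ_c ≈ 4.83 d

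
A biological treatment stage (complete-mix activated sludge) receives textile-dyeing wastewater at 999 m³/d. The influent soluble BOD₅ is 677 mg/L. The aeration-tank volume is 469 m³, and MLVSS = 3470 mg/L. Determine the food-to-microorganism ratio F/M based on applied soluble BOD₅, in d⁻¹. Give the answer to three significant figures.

F/M ≈ 0.416 d⁻¹

F/M = applied load / biomass = Q·S₀/(V·X) = 999 × 677 / (469.0 × 3470) = 0.4156 d⁻¹.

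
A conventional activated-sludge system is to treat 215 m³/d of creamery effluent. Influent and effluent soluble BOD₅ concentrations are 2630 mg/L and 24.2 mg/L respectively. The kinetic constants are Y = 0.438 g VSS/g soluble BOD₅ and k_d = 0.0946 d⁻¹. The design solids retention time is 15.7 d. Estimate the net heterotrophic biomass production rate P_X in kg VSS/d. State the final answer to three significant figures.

The observed yield is Y_obs = Y/(1 + k_d·θ_c) = 0.438 / (1 + 0.0946 × 15.7) = 0.438 / 2.485 = 0.1762 g VSS per g soluble BOD₅ removed.
Q·(S₀ − S) = 215 × (2630 − 24.2) × 10⁻³ = 560.2 kg/d removed.
So the net sludge growth is P_X = 0.1762 × 560.2 = 98.74 kg VSS/d.

P_X ≈ 98.7 kg VSS/d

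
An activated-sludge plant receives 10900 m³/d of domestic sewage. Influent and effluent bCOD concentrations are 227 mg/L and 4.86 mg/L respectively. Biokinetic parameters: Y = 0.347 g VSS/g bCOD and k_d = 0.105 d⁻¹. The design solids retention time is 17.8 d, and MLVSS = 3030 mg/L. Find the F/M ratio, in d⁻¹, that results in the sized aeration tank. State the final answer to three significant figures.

Steady-state biomass mass balance: V·X·(1 + k_d·θ_c) = Y·Q·(S₀ − S)·θ_c, so V = 0.347 × 10900 × (227 − 4.86) × 17.8 / [3030 × (1 + 0.105 × 17.8)] = 1.5×10^7 / 8693 = 1720 m³.
F/M = Q·S₀ / (V·X) = 10900 × 227 / (1720 × 3030) = 0.4747 g bCOD·(g VSS·d)⁻¹.

F/M ≈ 0.475 d⁻¹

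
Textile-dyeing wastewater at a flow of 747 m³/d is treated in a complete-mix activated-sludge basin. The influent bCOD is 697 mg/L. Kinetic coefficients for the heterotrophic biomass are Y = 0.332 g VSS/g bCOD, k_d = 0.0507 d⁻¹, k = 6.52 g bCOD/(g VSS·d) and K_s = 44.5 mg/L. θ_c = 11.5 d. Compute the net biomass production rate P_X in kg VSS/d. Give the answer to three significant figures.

P_X ≈ 109 kg VSS/d

For a completely mixed reactor with recycle the Lawrence–McCarty relation gives S = K_s·(1 + k_d·θ_c) / [θ_c·(Y·k − k_d) − 1] = 44.5 × (1 + 0.0507 × 11.5) / [11.5 × (0.332 × 6.52 − 0.0507) − 1] = 70.45 / 23.31 = 3.022 mg/L.
Observed yield with endogenous decay: Y_obs = Y / (1 + k_d·θ_c) = 0.332 / (1 + 0.0507 × 11.5) = 0.332 / 1.583 = 0.2097 g VSS/g bCOD.
ΔS = 697 − 3.02 = 694.0 mg/L, so the substrate removal rate is 747 × 694.0/1000 = 518.4 kg bCOD/d.
P_X = Y_obs · Q(S₀ − S) = 0.2097 × 518.4 = 108.7 kg VSS/d.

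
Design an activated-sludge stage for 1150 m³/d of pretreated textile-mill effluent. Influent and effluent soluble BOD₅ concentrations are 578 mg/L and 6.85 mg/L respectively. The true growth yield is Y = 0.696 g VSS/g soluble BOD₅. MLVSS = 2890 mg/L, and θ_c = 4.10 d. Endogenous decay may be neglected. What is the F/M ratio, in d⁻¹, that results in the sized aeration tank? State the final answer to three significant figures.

F/M ≈ 0.355 d⁻¹

Biomass mass balance (decay neglected): V·X = Y·Q·(S₀ − S)·θ_c, so V = 0.696 × 1150 × (578 − 6.85) × 4.10 / 2890 = 648.5 m³.
Food-to-microorganism ratio F/M = Q S₀ / (V X) = 1150 × 578 / (648.5 × 2890) = 0.3546 d⁻¹.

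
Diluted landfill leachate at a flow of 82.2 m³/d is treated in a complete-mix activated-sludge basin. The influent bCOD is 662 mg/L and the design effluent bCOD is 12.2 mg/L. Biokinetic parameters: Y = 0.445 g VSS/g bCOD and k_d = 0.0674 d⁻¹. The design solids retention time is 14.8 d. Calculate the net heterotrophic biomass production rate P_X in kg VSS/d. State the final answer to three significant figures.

P_X ≈ 11.9 kg VSS/d

Y_obs = Y / (1 + k_d θ_c) = 0.445 / (1 + 0.0674 × 14.8) = 0.445 / 1.998 = 0.2228.
ΔS = 662 − 12.2 = 649.8 mg/L, so the substrate removal rate is 82.2 × 649.8/1000 = 53.41 kg bCOD/d.
So the net sludge growth is P_X = 0.2228 × 53.41 = 11.90 kg VSS/d.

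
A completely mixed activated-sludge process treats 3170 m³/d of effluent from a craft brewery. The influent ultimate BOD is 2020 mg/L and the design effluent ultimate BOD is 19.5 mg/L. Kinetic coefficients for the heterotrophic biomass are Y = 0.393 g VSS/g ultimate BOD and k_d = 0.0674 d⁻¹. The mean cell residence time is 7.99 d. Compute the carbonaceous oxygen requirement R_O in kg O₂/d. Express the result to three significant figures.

R_O ≈ 4040 kg O₂/d

Y_obs = Y / (1 + k_d θ_c) = 0.393 / (1 + 0.0674 × 7.99) = 0.393 / 1.539 = 0.2554.
Substrate removed = Q·(S₀ − S) = 3170 m³/d × (2020 − 19.5) g/m³ = 6.34×10^6 g/d = 6342 kg/d.
Biomass synthesised: P_X = Y_obs × 6342 = 1620 kg VSS/d.
R_O = Q·ΔS − 1.42 P_X = 6342 − 2300 = 4041 kg O₂/d.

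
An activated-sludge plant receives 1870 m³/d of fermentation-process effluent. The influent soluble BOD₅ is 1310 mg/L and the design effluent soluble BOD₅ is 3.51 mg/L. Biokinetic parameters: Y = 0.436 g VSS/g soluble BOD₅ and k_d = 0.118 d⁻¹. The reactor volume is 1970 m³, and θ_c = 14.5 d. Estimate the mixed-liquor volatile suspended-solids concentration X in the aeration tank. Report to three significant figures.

From V·X·(1 + k_d·θ_c) = Y·Q·(S₀ − S)·θ_c: X = 0.436 × 1870 × (1310 − 3.51) × 14.5 / [1970 × (1 + 0.118 × 14.5)] = 2892 mg/L.

X ≈ 2890 mg/L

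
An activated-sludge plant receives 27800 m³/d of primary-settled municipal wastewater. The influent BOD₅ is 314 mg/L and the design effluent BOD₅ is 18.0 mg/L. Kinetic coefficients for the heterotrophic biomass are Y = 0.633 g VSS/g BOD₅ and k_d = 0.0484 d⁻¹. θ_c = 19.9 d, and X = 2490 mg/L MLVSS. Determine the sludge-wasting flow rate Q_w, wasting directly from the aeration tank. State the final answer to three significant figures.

Steady-state biomass mass balance: V·X·(1 + k_d·θ_c) = Y·Q·(S₀ − S)·θ_c, so V = 0.633 × 27800 × (314 − 18.0) × 19.9 / [2490 × (1 + 0.0484 × 19.9)] = 1.04×10^8 / 4888 = 21205 m³.
Wasting from the aeration tank: Q_w = V / θ_c = 21205 / 19.9 = 1066 m³/d.

Q_w ≈ 1070 m³/d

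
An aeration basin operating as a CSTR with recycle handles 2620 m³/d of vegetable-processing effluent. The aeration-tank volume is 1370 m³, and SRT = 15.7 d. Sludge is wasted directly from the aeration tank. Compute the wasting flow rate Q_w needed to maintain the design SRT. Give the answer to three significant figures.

With mixed-liquor wasting, θ_c = V/Q_w, so Q_w = V/θ_c = 1370/15.7 = 87.26 m³/d.

Q_w ≈ 87.3 m³/d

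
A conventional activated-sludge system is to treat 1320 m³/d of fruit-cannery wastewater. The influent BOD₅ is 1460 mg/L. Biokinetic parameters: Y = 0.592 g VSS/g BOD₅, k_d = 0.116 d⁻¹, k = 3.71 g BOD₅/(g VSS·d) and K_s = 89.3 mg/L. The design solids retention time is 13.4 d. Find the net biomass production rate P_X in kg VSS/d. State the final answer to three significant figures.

P_X ≈ 444 kg VSS/d

For a completely mixed reactor with recycle the Lawrence–McCarty relation gives S = K_s·(1 + k_d·θ_c) / [θ_c·(Y·k − k_d) − 1] = 89.3 × (1 + 0.116 × 13.4) / [13.4 × (0.592 × 3.71 − 0.116) − 1] = 228.1 / 26.88 = 8.487 mg/L.
The observed yield is Y_obs = Y/(1 + k_d·θ_c) = 0.592 / (1 + 0.116 × 13.4) = 0.592 / 2.554 = 0.2318 g VSS per g BOD₅ removed.
Mass of BOD₅ removed per day: Q(S₀ − S) = 1320 × 1452 g/m³ = 1916 kg/d.
Biomass produced: P_X = Y_obs·Q·ΔS = 0.2318 × 1916 ≈ 444.0 kg VSS/d.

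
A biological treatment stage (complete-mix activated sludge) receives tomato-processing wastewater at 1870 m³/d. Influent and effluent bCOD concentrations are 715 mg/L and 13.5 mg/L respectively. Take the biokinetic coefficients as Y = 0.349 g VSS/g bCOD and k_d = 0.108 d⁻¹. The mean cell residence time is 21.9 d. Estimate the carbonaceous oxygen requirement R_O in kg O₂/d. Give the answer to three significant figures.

R_O ≈ 1120 kg O₂/d

Y_obs = Y / (1 + k_d θ_c) = 0.349 / (1 + 0.108 × 21.9) = 0.349 / 3.365 = 0.1037.
Substrate removed = Q·(S₀ − S) = 1870 m³/d × (715 − 13.5) g/m³ = 1.31×10^6 g/d = 1312 kg/d.
P_X = Y_obs·Q·(S₀ − S) = 0.1037 × 1312 = 136.0 kg VSS/d.
R_O = Q·(S₀ − S) − 1.42·P_X = 1312 − 1.42 × 136.0 = 1119 kg O₂/d.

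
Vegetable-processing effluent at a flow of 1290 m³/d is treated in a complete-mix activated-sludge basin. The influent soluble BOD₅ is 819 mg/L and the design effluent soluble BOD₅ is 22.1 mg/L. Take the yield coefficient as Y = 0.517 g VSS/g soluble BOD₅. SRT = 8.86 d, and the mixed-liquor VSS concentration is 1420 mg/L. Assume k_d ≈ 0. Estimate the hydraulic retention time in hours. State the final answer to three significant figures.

With k_d = 0 the design equation reduces to V = Y Q (S₀−S) θ_c / X = 0.517 × 1290 × (819 − 22.1) × 8.86 / 1420 = 3316 m³.
HRT = V/Q = 3316 m³ / 1290 m³·d⁻¹ = 2.571 d × 24 = 61.70 h.

τ ≈ 61.7 h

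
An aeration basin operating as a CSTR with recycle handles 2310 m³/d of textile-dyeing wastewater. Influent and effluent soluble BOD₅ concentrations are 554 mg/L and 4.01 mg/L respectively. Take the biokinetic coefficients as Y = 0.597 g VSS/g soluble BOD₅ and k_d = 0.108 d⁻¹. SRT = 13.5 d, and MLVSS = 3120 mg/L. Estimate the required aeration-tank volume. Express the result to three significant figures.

V ≈ 1340 m³

Rearranging the biomass balance for a CMAS with decay, V = Y·Q·ΔS·θ_c / [X·(1+k_d θ_c)] = 0.597 × 2310 × (554 − 4.01) × 13.5 / [3120 × (1 + 0.108 × 13.5)] = 1.02×10^7 / 7669 = 1335 m³.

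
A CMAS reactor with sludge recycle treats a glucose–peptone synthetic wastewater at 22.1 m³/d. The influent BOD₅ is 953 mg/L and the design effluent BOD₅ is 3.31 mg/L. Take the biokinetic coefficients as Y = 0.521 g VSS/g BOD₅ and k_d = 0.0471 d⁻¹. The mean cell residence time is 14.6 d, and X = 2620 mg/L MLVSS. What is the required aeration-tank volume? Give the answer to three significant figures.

V ≈ 36.1 m³

From the SRT design equation V = Y Q (S₀−S) θ_c / [X (1 + k_d θ_c)] = 0.521 × 22.1 × (953 − 3.31) × 14.6 / [2620 × (1 + 0.0471 × 14.6)] = 1.6×10^5 / 4422 = 36.11 m³.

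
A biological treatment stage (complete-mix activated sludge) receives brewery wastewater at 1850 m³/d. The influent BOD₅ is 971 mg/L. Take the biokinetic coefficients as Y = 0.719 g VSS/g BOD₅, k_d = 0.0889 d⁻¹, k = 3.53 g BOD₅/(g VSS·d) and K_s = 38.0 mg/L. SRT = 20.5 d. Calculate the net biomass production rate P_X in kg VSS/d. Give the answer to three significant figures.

P_X ≈ 457 kg VSS/d

For a completely mixed reactor with recycle the Lawrence–McCarty relation gives S = K_s·(1 + k_d·θ_c) / [θ_c·(Y·k − k_d) − 1] = 38.0 × (1 + 0.0889 × 20.5) / [20.5 × (0.719 × 3.53 − 0.0889) − 1] = 107.3 / 49.21 = 2.180 mg/L.
Y_obs = Y / (1 + k_d θ_c) = 0.719 / (1 + 0.0889 × 20.5) = 0.719 / 2.822 = 0.2547.
Substrate removed = Q·(S₀ − S) = 1850 m³/d × (971 − 2.18) g/m³ = 1.79×10^6 g/d = 1792 kg/d.
So the net sludge growth is P_X = 0.2547 × 1792 = 456.6 kg VSS/d.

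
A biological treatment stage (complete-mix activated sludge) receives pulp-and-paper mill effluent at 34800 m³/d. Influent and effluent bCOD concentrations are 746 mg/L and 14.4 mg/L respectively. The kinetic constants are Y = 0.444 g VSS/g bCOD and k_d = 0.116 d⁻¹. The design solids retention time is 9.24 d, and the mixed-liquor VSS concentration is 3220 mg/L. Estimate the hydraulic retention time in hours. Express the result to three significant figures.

τ ≈ 10.8 h

Steady-state biomass mass balance: V·X·(1 + k_d·θ_c) = Y·Q·(S₀ − S)·θ_c, so V = 0.444 × 34800 × (746 − 14.4) × 9.24 / [3220 × (1 + 0.116 × 9.24)] = 1.04×10^8 / 6671 = 15657 m³.
Hydraulic retention time τ = V/Q = 15657 / 34800 = 0.4499 d = 10.80 h.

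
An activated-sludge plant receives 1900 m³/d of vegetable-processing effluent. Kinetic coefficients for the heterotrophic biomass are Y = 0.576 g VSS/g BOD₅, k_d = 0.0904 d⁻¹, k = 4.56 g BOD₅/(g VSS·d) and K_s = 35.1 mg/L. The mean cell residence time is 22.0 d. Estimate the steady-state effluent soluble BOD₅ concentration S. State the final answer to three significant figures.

S ≈ 1.91 mg/L

Effluent substrate depends only on kinetics and SRT: S = K_s(1 + k_d θ_c) / [θ_c(Yk − k_d) − 1] = 35.1 × (1 + 0.0904 × 22.0) / [22.0 × (0.576 × 4.56 − 0.0904) − 1] = 104.9 / 54.80 = 1.915 mg/L.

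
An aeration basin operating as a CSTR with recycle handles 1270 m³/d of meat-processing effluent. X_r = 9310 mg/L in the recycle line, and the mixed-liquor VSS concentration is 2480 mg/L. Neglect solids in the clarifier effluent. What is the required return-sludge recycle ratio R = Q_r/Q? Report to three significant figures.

R = Q_r/Q = X/(X_r − X) = 2480 / (9310 − 2480) = 0.3631.

R ≈ 0.363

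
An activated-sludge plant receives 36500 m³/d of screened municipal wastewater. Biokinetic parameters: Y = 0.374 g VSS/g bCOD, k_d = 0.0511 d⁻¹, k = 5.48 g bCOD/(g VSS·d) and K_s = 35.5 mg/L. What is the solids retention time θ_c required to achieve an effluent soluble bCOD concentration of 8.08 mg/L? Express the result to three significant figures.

From 1/θ_c = Y·k·S/(K_s + S) − k_d: Y·k·S/(K_s+S) = 0.374 × 5.48 × 8.08 / (35.5 + 8.08) = 0.3800 d⁻¹.
Then 1/θ_c = μ − k_d = 0.3800 − 0.0511 = 0.3289 d⁻¹, giving θ_c = 3.040 d.

θ_c ≈ 3.04 d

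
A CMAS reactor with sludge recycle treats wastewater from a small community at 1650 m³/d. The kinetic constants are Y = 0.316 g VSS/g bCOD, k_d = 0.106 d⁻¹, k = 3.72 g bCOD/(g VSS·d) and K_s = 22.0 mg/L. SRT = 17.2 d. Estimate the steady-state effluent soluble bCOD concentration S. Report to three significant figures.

Effluent substrate depends only on kinetics and SRT: S = K_s(1 + k_d θ_c) / [θ_c(Yk − k_d) − 1] = 22.0 × (1 + 0.106 × 17.2) / [17.2 × (0.316 × 3.72 − 0.106) − 1] = 62.11 / 17.40 = 3.570 mg/L.

S ≈ 3.57 mg/L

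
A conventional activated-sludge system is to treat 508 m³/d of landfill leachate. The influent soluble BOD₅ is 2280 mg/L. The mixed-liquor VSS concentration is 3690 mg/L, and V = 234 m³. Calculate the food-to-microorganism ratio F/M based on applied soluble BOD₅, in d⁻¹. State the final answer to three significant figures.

F/M ≈ 1.34 d⁻¹

Food-to-microorganism ratio F/M = Q S₀ / (V X) = 508 × 2280 / (234.0 × 3690) = 1.341 d⁻¹.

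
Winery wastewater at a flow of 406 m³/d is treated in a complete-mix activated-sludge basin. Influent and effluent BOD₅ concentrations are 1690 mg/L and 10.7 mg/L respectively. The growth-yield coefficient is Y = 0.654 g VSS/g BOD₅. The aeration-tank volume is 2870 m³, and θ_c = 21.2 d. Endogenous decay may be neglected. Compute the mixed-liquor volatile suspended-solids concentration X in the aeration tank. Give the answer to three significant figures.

Without decay, X = Y Q (S₀−S) θ_c / V = 0.654 × 406 × (1690 − 10.7) × 21.2 / 2870 = 3294 mg/L.

X ≈ 3290 mg/L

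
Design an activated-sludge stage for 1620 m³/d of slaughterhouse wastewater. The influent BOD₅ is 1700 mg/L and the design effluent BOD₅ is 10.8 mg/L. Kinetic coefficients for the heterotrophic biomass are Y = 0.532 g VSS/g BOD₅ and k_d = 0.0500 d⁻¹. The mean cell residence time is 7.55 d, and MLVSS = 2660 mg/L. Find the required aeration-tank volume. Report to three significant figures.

V ≈ 3000 m³

Rearranging the biomass balance for a CMAS with decay, V = Y·Q·ΔS·θ_c / [X·(1+k_d θ_c)] = 0.532 × 1620 × (1700 − 10.8) × 7.55 / [2660 × (1 + 0.0500 × 7.55)] = 1.1×10^7 / 3664 = 3000 m³.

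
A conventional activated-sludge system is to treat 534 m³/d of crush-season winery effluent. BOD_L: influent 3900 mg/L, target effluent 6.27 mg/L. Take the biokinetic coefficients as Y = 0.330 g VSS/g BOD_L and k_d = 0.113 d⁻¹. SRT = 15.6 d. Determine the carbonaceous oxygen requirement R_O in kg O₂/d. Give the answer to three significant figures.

Observed yield with endogenous decay: Y_obs = Y / (1 + k_d·θ_c) = 0.330 / (1 + 0.113 × 15.6) = 0.330 / 2.763 = 0.1194 g VSS/g BOD_L.
ΔS = 3900 − 6.27 = 3894 mg/L, so the substrate removal rate is 534 × 3894/1000 = 2079 kg BOD_L/d.
P_X = Y_obs·Q·(S₀ − S) = 0.1194 × 2079 = 248.4 kg VSS/d.
Carbonaceous O₂ demand = substrate oxidised − cell-mass equivalent = 2079 − 1.42 × 248.4 = 1727 kg O₂/d.

R_O ≈ 1730 kg O₂/d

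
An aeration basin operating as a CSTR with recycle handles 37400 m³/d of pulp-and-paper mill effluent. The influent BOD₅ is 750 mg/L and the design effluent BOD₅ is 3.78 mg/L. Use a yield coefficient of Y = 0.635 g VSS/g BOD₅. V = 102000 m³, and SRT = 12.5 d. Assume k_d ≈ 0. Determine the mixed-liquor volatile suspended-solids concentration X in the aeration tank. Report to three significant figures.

X = Y·Q·ΔS·θ_c / V = 0.635 × 37400 × (750 − 3.78) × 12.5 / 102000 = 2172 mg/L.

X ≈ 2170 mg/L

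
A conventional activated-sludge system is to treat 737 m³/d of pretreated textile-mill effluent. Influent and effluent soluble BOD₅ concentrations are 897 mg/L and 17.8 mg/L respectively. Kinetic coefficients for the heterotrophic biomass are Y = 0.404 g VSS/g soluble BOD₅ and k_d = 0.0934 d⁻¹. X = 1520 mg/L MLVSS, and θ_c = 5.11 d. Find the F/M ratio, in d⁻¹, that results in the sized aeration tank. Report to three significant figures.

Rearranging the biomass balance for a CMAS with decay, V = Y·Q·ΔS·θ_c / [X·(1+k_d θ_c)] = 0.404 × 737 × (897 − 17.8) × 5.11 / [1520 × (1 + 0.0934 × 5.11)] = 1.34×10^6 / 2245 = 595.7 m³.
Food-to-microorganism ratio F/M = Q S₀ / (V X) = 737 × 897 / (595.7 × 1520) = 0.7301 d⁻¹.

F/M ≈ 0.730 d⁻¹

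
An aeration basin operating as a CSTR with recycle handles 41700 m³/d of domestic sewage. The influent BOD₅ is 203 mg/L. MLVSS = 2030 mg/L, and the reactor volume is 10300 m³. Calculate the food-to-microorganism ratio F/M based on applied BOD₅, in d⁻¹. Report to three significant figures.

F/M ≈ 0.405 d⁻¹

F/M = applied load / biomass = Q·S₀/(V·X) = 41700 × 203 / (10300 × 2030) = 0.4049 d⁻¹.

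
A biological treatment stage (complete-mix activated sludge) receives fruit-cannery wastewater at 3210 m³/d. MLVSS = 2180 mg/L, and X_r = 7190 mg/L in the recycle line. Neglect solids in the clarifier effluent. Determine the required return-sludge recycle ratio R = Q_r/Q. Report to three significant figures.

R ≈ 0.435

R = Q_r/Q = X/(X_r − X) = 2180 / (7190 − 2180) = 0.4351.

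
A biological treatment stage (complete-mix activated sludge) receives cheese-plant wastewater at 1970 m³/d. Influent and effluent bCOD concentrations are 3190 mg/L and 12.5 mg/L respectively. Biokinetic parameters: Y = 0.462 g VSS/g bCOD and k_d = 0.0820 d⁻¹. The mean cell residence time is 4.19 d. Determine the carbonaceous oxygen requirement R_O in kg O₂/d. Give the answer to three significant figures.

R_O ≈ 3200 kg O₂/d

Y_obs = Y / (1 + k_d θ_c) = 0.462 / (1 + 0.0820 × 4.19) = 0.462 / 1.344 = 0.3439.
Q·(S₀ − S) = 1970 × (3190 − 12.5) × 10⁻³ = 6260 kg/d removed.
Biomass synthesised: P_X = Y_obs × 6260 = 2152 kg VSS/d.
R_O = Q·ΔS − 1.42 P_X = 6260 − 3056 = 3203 kg O₂/d.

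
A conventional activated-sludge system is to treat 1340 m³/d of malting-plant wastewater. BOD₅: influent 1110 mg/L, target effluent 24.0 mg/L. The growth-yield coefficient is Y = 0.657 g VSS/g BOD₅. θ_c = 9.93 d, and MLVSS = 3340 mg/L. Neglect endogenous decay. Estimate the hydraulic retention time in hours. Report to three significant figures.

Biomass mass balance (decay neglected): V·X = Y·Q·(S₀ − S)·θ_c, so V = 0.657 × 1340 × (1110 − 24.0) × 9.93 / 3340 = 2843 m³.
HRT = V/Q = 2843 m³ / 1340 m³·d⁻¹ = 2.121 d × 24 = 50.91 h.

τ ≈ 50.9 h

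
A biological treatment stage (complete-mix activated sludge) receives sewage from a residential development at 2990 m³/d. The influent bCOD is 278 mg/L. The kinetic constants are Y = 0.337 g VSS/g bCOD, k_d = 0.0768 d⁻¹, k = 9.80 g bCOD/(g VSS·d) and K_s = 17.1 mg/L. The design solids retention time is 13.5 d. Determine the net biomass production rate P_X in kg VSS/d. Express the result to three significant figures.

From the Monod/SRT balance for a CMAS, S = K_s·(1+k_d θ_c)/[θ_c·(Y k − k_d) − 1] = 17.1 × (1 + 0.0768 × 13.5) / [13.5 × (0.337 × 9.80 − 0.0768) − 1] = 34.83 / 42.55 = 0.8186 mg/L.
Correct the yield for decay: Y_obs = Y/(1 + k_d θ_c) = 0.337 / (1 + 0.0768 × 13.5) = 0.337 / 2.037 = 0.1655.
ΔS = 278 − 0.819 = 277.2 mg/L, so the substrate removal rate is 2990 × 277.2/1000 = 828.8 kg bCOD/d.
P_X = Y_obs · Q(S₀ − S) = 0.1655 × 828.8 = 137.1 kg VSS/d.

P_X ≈ 137 kg VSS/d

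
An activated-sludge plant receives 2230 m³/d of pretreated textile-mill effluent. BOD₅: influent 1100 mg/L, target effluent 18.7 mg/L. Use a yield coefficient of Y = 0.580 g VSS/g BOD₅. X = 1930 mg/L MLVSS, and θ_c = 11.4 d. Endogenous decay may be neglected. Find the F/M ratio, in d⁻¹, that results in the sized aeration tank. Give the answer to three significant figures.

Biomass mass balance (decay neglected): V·X = Y·Q·(S₀ − S)·θ_c, so V = 0.580 × 2230 × (1100 − 18.7) × 11.4 / 1930 = 8261 m³.
Food-to-microorganism ratio F/M = Q S₀ / (V X) = 2230 × 1100 / (8261 × 1930) = 0.1539 d⁻¹.

F/M ≈ 0.154 d⁻¹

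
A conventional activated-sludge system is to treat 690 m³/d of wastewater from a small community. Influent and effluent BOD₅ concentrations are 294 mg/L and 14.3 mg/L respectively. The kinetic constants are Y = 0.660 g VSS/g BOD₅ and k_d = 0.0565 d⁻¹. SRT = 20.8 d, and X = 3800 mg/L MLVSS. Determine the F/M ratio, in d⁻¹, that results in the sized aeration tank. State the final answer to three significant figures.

Steady-state biomass mass balance: V·X·(1 + k_d·θ_c) = Y·Q·(S₀ − S)·θ_c, so V = 0.660 × 690 × (294 − 14.3) × 20.8 / [3800 × (1 + 0.0565 × 20.8)] = 2.65×10^6 / 8266 = 320.5 m³.
F/M = Q·S₀ / (V·X) = 690 × 294 / (320.5 × 3800) = 0.1666 g BOD₅·(g VSS·d)⁻¹.

F/M ≈ 0.167 d⁻¹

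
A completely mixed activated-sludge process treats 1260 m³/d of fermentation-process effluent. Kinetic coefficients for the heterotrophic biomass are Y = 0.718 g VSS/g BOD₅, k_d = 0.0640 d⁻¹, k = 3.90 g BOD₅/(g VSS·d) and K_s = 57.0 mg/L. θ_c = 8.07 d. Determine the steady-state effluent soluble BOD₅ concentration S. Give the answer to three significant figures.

S ≈ 4.10 mg/L

For a completely mixed reactor with recycle the Lawrence–McCarty relation gives S = K_s·(1 + k_d·θ_c) / [θ_c·(Y·k − k_d) − 1] = 57.0 × (1 + 0.0640 × 8.07) / [8.07 × (0.718 × 3.90 − 0.0640) − 1] = 86.44 / 21.08 = 4.100 mg/L.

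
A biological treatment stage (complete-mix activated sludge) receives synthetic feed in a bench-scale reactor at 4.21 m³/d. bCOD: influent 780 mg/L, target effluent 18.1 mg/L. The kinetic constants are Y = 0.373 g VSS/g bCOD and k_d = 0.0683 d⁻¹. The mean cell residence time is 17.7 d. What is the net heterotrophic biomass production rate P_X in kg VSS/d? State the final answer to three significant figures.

Correct the yield for decay: Y_obs = Y/(1 + k_d θ_c) = 0.373 / (1 + 0.0683 × 17.7) = 0.373 / 2.209 = 0.1689.
Q·(S₀ − S) = 4.21 × (780 − 18.1) × 10⁻³ = 3.208 kg/d removed.
So the net sludge growth is P_X = 0.1689 × 3.208 = 0.5416 kg VSS/d.

P_X ≈ 0.542 kg VSS/d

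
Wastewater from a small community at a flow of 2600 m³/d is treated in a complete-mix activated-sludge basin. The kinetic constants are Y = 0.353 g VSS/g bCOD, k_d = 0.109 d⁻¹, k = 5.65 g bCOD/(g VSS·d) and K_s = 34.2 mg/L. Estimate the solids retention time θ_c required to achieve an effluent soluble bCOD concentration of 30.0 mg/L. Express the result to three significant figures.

From 1/θ_c = Y·k·S/(K_s + S) − k_d: Y·k·S/(K_s+S) = 0.353 × 5.65 × 30.0 / (34.2 + 30.0) = 0.9320 d⁻¹.
1/θ_c = 0.9320 − 0.109 = 0.8230 d⁻¹, so θ_c = 1.215 d.

θ_c ≈ 1.22 d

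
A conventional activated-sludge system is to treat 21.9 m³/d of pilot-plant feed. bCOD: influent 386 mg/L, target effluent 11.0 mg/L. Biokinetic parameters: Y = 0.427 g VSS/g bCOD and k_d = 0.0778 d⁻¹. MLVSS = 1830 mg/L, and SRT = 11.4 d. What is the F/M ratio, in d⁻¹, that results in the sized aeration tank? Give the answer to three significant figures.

F/M ≈ 0.399 d⁻¹

From the SRT design equation V = Y Q (S₀−S) θ_c / [X (1 + k_d θ_c)] = 0.427 × 21.9 × (386 − 11.0) × 11.4 / [1830 × (1 + 0.0778 × 11.4)] = 4×10^4 / 3453 = 11.58 m³.
Food-to-microorganism ratio F/M = Q S₀ / (V X) = 21.9 × 386 / (11.58 × 1830) = 0.3990 d⁻¹.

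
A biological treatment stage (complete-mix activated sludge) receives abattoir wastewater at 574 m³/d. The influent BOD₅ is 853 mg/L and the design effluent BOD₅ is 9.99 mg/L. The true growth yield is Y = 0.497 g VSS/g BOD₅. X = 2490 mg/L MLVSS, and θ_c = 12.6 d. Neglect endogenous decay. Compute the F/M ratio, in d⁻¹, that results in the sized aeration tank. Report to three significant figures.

Biomass mass balance (decay neglected): V·X = Y·Q·(S₀ − S)·θ_c, so V = 0.497 × 574 × (853 − 9.99) × 12.6 / 2490 = 1217 m³.
F/M = Q·S₀ / (V·X) = 574 × 853 / (1217 × 2490) = 0.1616 g BOD₅·(g VSS·d)⁻¹.

F/M ≈ 0.162 d⁻¹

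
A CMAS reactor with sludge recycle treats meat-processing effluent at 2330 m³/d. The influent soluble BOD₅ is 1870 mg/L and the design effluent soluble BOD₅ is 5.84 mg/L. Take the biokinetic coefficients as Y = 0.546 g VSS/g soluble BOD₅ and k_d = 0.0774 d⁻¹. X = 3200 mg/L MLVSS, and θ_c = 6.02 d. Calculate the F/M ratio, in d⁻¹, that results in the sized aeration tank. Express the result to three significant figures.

F/M ≈ 0.447 d⁻¹

Steady-state biomass mass balance: V·X·(1 + k_d·θ_c) = Y·Q·(S₀ − S)·θ_c, so V = 0.546 × 2330 × (1870 − 5.84) × 6.02 / [3200 × (1 + 0.0774 × 6.02)] = 1.43×10^7 / 4691 = 3043 m³.
Food-to-microorganism ratio F/M = Q S₀ / (V X) = 2330 × 1870 / (3043 × 3200) = 0.4474 d⁻¹.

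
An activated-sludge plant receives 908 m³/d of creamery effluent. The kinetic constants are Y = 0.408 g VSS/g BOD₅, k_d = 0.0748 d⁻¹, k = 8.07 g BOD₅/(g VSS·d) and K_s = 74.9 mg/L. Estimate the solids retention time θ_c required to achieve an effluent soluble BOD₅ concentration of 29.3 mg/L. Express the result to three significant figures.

At the target effluent, Y k S/(K_s+S) = 0.408×8.07×29.3/104.2 = 0.9258 d⁻¹.
θ_c = 1/(μ − k_d) = 1/(0.9258 − 0.0748) = 1/0.8510 = 1.175 d.

θ_c ≈ 1.18 d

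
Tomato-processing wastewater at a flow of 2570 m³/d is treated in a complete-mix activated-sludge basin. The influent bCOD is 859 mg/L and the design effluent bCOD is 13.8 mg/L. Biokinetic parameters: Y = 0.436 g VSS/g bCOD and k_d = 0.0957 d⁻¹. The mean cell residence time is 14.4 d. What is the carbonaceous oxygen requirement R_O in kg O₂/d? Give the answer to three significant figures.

The observed yield is Y_obs = Y/(1 + k_d·θ_c) = 0.436 / (1 + 0.0957 × 14.4) = 0.436 / 2.378 = 0.1833 g VSS per g bCOD removed.
Mass of bCOD removed per day: Q(S₀ − S) = 2570 × 845.2 g/m³ = 2172 kg/d.
P_X = Y_obs·Q·(S₀ − S) = 0.1833 × 2172 = 398.2 kg VSS/d.
Carbonaceous O₂ demand = substrate oxidised − cell-mass equivalent = 2172 − 1.42 × 398.2 = 1607 kg O₂/d.

R_O ≈ 1610 kg O₂/d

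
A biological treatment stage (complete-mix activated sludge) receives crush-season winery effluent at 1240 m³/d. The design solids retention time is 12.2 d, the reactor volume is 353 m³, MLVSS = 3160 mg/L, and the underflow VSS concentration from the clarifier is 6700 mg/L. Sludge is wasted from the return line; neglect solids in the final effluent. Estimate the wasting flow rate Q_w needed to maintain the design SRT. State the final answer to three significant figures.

Q_w ≈ 13.6 m³/d

Q_w = (V·X)/(θ_c X_r) = 353.0 × 3160 / (12.2 × 6700) = 13.65 m³/d.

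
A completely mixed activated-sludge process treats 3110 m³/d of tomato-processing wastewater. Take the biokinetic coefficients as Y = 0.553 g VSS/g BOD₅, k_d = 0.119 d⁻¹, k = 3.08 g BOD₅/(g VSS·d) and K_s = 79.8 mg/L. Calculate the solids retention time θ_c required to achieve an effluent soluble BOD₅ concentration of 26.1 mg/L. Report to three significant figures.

Specific growth rate at S = 26.1 mg/L: μ = YkS/(K_s+S) = 0.553·3.08·26.1/(79.8+26.1) = 0.4198 d⁻¹.
θ_c = 1/(μ − k_d) = 1/(0.4198 − 0.119) = 1/0.3008 = 3.325 d.

θ_c ≈ 3.32 d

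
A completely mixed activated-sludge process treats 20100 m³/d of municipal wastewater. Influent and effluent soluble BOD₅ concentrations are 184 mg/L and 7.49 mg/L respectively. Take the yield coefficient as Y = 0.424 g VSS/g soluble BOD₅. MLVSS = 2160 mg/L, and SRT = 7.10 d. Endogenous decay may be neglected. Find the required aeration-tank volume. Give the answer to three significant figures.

V·X = Y·Q·ΔS·θ_c gives V = 0.424 × 20100 × (184 − 7.49) × 7.10 / 2160 = 4945 m³.

V ≈ 4940 m³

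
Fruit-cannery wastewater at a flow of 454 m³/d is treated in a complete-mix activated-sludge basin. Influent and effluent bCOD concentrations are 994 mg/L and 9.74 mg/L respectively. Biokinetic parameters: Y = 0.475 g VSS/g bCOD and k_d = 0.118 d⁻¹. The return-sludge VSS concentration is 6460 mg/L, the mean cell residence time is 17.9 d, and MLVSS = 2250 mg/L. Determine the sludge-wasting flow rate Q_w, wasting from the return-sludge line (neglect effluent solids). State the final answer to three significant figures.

From the SRT design equation V = Y Q (S₀−S) θ_c / [X (1 + k_d θ_c)] = 0.475 × 454 × (994 − 9.74) × 17.9 / [2250 × (1 + 0.118 × 17.9)] = 3.8×10^6 / 7002 = 542.6 m³.
Wasting from the return line (neglecting effluent solids): Q_w = V·X / (θ_c·X_r) = 542.6 × 2250 / (17.9 × 6460) = 10.56 m³/d.

Q_w ≈ 10.6 m³/d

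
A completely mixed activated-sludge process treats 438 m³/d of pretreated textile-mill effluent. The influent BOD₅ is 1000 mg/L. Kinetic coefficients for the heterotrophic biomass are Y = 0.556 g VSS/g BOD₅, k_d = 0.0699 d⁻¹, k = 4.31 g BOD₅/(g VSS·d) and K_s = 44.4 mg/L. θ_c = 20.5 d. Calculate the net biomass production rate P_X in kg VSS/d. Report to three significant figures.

Effluent substrate depends only on kinetics and SRT: S = K_s(1 + k_d θ_c) / [θ_c(Yk − k_d) − 1] = 44.4 × (1 + 0.0699 × 20.5) / [20.5 × (0.556 × 4.31 − 0.0699) − 1] = 108.0 / 46.69 = 2.314 mg/L.
Observed yield with endogenous decay: Y_obs = Y / (1 + k_d·θ_c) = 0.556 / (1 + 0.0699 × 20.5) = 0.556 / 2.433 = 0.2285 g VSS/g BOD₅.
Q·(S₀ − S) = 438 × (1000 − 2.31) × 10⁻³ = 437.0 kg/d removed.
Net biomass production P_X = Y_obs × Q·(S₀ − S) = 0.2285 × 437.0 = 99.86 kg VSS/d.

P_X ≈ 99.9 kg VSS/d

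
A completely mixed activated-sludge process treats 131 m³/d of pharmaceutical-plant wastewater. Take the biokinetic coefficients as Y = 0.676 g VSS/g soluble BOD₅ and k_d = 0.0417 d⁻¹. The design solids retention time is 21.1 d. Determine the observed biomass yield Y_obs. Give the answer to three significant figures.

Y_obs = Y / (1 + k_d θ_c) = 0.676 / (1 + 0.0417 × 21.1) = 0.676 / 1.880 = 0.3596.

Y_obs ≈ 0.360 g VSS/g soluble BOD₅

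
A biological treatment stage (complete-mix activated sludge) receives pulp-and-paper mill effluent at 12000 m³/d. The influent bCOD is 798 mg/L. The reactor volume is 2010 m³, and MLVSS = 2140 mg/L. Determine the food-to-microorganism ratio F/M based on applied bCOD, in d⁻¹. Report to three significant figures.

F/M ≈ 2.23 d⁻¹

F/M = applied load / biomass = Q·S₀/(V·X) = 12000 × 798 / (2010 × 2140) = 2.226 d⁻¹.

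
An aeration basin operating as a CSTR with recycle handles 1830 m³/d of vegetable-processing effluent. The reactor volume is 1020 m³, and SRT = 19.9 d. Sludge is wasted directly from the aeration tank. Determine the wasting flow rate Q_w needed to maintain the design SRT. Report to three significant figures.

For wasting at MLVSS concentration, Q_w = V/θ_c = 1020/19.9 = 51.26 m³/d.

Q_w ≈ 51.3 m³/d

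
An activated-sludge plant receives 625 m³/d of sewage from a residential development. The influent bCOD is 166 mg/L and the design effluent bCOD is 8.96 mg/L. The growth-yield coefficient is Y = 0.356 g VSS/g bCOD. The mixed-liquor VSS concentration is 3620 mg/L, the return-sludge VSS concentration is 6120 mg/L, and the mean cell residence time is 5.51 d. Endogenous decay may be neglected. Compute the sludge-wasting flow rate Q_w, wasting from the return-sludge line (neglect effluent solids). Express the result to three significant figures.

With k_d = 0 the design equation reduces to V = Y Q (S₀−S) θ_c / X = 0.356 × 625 × (166 − 8.96) × 5.51 / 3620 = 53.18 m³.
θ_c = V·X/(Q_w·X_r) when wasting from the recycle, so Q_w = V·X/(θ_c·X_r) = 53.18 × 3620 / (5.51 × 6120) = 5.709 m³/d.

Q_w ≈ 5.71 m³/d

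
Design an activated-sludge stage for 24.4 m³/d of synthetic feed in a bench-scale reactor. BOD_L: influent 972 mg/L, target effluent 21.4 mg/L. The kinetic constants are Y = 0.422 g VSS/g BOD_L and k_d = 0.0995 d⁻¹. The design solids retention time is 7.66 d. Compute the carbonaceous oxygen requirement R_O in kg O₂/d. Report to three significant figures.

R_O ≈ 15.3 kg O₂/d

The observed yield is Y_obs = Y/(1 + k_d·θ_c) = 0.422 / (1 + 0.0995 × 7.66) = 0.422 / 1.762 = 0.2395 g VSS per g BOD_L removed.
Mass of BOD_L removed per day: Q(S₀ − S) = 24.4 × 950.6 g/m³ = 23.19 kg/d.
P_X = Y_obs·Q·(S₀ − S) = 0.2395 × 23.19 = 5.555 kg VSS/d.
Carbonaceous O₂ demand = substrate oxidised − cell-mass equivalent = 23.19 − 1.42 × 5.555 = 15.31 kg O₂/d.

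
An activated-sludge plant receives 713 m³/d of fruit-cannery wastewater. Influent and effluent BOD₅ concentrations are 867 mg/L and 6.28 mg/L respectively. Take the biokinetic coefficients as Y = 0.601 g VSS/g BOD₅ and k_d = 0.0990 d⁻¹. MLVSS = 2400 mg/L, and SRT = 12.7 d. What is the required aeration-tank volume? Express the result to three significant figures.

Steady-state biomass mass balance: V·X·(1 + k_d·θ_c) = Y·Q·(S₀ − S)·θ_c, so V = 0.601 × 713 × (867 − 6.28) × 12.7 / [2400 × (1 + 0.0990 × 12.7)] = 4.68×10^6 / 5418 = 864.6 m³.

V ≈ 865 m³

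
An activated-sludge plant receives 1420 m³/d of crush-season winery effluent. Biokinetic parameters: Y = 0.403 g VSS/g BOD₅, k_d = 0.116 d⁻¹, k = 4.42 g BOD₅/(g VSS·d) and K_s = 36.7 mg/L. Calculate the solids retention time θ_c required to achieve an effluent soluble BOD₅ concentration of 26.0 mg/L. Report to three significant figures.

θ_c ≈ 1.61 d

From 1/θ_c = Y·k·S/(K_s + S) − k_d: Y·k·S/(K_s+S) = 0.403 × 4.42 × 26.0 / (36.7 + 26.0) = 0.7386 d⁻¹.
Then 1/θ_c = μ − k_d = 0.7386 − 0.116 = 0.6226 d⁻¹, giving θ_c = 1.606 d.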